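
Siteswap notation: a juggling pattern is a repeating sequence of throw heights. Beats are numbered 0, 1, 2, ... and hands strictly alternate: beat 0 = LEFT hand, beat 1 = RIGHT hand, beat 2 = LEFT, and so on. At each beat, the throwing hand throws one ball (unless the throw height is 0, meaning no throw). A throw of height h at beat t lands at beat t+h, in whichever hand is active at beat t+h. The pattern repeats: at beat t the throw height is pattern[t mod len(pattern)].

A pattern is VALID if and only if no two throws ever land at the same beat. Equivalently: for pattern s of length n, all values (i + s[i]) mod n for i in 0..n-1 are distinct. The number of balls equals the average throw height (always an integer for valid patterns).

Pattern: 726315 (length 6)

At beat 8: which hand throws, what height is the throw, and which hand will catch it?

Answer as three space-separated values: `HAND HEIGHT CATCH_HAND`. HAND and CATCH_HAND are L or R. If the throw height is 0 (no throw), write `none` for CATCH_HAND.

Answer: L 6 L

Derivation:
Beat 8: 8 mod 2 = 0, so hand = L
Throw height = pattern[8 mod 6] = pattern[2] = 6
Lands at beat 8+6=14, 14 mod 2 = 0, so catch hand = L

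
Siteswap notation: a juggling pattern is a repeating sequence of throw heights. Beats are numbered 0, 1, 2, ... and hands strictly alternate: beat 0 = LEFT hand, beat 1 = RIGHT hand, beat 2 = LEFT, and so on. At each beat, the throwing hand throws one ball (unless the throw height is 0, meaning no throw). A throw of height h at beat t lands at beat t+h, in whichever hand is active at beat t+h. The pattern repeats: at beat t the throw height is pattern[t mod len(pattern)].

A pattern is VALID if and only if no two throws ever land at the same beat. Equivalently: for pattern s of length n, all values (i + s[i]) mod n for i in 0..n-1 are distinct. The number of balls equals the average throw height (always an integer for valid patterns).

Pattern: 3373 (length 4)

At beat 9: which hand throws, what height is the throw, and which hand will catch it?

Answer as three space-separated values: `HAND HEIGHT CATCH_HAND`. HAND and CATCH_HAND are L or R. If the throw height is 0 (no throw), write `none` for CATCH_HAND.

Answer: R 3 L

Derivation:
Beat 9: 9 mod 2 = 1, so hand = R
Throw height = pattern[9 mod 4] = pattern[1] = 3
Lands at beat 9+3=12, 12 mod 2 = 0, so catch hand = L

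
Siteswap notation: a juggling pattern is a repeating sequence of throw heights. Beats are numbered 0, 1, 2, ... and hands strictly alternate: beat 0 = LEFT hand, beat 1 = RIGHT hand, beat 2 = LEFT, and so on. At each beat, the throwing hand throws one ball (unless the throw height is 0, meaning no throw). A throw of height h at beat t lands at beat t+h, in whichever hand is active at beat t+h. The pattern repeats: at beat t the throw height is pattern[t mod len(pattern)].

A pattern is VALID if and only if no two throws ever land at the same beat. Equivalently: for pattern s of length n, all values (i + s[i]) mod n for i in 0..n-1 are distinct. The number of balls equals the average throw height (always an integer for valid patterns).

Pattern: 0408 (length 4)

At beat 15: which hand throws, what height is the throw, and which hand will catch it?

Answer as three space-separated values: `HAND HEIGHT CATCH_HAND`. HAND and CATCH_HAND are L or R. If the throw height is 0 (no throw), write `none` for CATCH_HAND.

Beat 15: 15 mod 2 = 1, so hand = R
Throw height = pattern[15 mod 4] = pattern[3] = 8
Lands at beat 15+8=23, 23 mod 2 = 1, so catch hand = R

Answer: R 8 R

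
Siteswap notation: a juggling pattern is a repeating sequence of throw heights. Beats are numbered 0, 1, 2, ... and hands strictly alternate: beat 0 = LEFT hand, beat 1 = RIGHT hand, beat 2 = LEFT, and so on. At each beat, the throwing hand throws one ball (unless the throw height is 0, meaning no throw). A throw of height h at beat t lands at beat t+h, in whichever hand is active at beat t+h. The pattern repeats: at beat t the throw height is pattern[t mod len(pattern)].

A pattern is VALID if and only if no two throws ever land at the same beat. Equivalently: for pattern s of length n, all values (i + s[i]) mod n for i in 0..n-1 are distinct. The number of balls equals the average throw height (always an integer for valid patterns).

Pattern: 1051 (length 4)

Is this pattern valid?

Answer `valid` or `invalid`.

Answer: invalid

Derivation:
i=0: (i + s[i]) mod n = (0 + 1) mod 4 = 1
i=1: (i + s[i]) mod n = (1 + 0) mod 4 = 1
i=2: (i + s[i]) mod n = (2 + 5) mod 4 = 3
i=3: (i + s[i]) mod n = (3 + 1) mod 4 = 0
Residues: [1, 1, 3, 0], distinct: False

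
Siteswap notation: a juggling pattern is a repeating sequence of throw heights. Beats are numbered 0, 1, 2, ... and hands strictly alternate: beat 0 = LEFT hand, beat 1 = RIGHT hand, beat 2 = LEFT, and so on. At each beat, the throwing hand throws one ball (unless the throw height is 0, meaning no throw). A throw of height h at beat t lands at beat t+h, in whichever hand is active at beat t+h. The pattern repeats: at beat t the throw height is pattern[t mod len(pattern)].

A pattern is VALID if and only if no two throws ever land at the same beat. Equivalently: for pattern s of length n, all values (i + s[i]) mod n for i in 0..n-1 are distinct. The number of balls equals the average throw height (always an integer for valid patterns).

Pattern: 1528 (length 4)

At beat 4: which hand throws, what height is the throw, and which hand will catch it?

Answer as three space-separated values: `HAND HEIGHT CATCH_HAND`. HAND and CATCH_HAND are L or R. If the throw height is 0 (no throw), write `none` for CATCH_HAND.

Beat 4: 4 mod 2 = 0, so hand = L
Throw height = pattern[4 mod 4] = pattern[0] = 1
Lands at beat 4+1=5, 5 mod 2 = 1, so catch hand = R

Answer: L 1 R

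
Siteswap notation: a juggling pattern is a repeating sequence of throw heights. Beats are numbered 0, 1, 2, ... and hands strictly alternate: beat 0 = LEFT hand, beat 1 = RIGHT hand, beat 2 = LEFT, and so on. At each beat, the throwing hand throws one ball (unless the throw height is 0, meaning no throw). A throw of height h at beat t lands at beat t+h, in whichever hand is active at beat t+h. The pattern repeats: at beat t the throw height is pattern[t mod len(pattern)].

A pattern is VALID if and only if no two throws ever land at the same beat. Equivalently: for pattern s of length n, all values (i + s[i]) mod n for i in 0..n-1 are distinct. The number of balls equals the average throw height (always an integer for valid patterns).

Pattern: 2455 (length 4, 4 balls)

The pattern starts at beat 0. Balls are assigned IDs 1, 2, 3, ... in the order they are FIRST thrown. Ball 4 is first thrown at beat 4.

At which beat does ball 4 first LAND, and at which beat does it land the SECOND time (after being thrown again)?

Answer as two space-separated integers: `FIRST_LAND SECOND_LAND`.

Beat 0 (L): throw ball1 h=2 -> lands@2:L; in-air after throw: [b1@2:L]
Beat 1 (R): throw ball2 h=4 -> lands@5:R; in-air after throw: [b1@2:L b2@5:R]
Beat 2 (L): throw ball1 h=5 -> lands@7:R; in-air after throw: [b2@5:R b1@7:R]
Beat 3 (R): throw ball3 h=5 -> lands@8:L; in-air after throw: [b2@5:R b1@7:R b3@8:L]
Beat 4 (L): throw ball4 h=2 -> lands@6:L; in-air after throw: [b2@5:R b4@6:L b1@7:R b3@8:L]
Beat 5 (R): throw ball2 h=4 -> lands@9:R; in-air after throw: [b4@6:L b1@7:R b3@8:L b2@9:R]
Beat 6 (L): throw ball4 h=5 -> lands@11:R; in-air after throw: [b1@7:R b3@8:L b2@9:R b4@11:R]
Beat 7 (R): throw ball1 h=5 -> lands@12:L; in-air after throw: [b3@8:L b2@9:R b4@11:R b1@12:L]
Beat 8 (L): throw ball3 h=2 -> lands@10:L; in-air after throw: [b2@9:R b3@10:L b4@11:R b1@12:L]
Beat 9 (R): throw ball2 h=4 -> lands@13:R; in-air after throw: [b3@10:L b4@11:R b1@12:L b2@13:R]
Beat 10 (L): throw ball3 h=5 -> lands@15:R; in-air after throw: [b4@11:R b1@12:L b2@13:R b3@15:R]
Beat 11 (R): throw ball4 h=5 -> lands@16:L; in-air after throw: [b1@12:L b2@13:R b3@15:R b4@16:L]
Ball 4: thrown@4 h=2 -> first land @6; rethrown@6 h=5 -> second land @11

Answer: 6 11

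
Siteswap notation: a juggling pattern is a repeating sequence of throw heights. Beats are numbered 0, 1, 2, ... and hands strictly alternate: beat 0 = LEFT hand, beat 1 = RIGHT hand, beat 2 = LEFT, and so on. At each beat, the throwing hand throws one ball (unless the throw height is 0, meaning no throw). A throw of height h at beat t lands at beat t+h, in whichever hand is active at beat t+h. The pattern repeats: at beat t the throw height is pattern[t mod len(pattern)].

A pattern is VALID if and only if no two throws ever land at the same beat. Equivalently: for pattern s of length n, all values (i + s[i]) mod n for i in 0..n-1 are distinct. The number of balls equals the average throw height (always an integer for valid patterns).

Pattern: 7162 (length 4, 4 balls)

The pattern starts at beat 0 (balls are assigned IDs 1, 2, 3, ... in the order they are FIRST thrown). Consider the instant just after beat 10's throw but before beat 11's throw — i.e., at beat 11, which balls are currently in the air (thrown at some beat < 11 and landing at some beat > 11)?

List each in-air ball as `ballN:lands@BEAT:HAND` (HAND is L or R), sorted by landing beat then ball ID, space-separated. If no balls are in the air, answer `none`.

Answer: ball3:lands@12:L ball2:lands@15:R ball1:lands@16:L

Derivation:
Beat 0 (L): throw ball1 h=7 -> lands@7:R; in-air after throw: [b1@7:R]
Beat 1 (R): throw ball2 h=1 -> lands@2:L; in-air after throw: [b2@2:L b1@7:R]
Beat 2 (L): throw ball2 h=6 -> lands@8:L; in-air after throw: [b1@7:R b2@8:L]
Beat 3 (R): throw ball3 h=2 -> lands@5:R; in-air after throw: [b3@5:R b1@7:R b2@8:L]
Beat 4 (L): throw ball4 h=7 -> lands@11:R; in-air after throw: [b3@5:R b1@7:R b2@8:L b4@11:R]
Beat 5 (R): throw ball3 h=1 -> lands@6:L; in-air after throw: [b3@6:L b1@7:R b2@8:L b4@11:R]
Beat 6 (L): throw ball3 h=6 -> lands@12:L; in-air after throw: [b1@7:R b2@8:L b4@11:R b3@12:L]
Beat 7 (R): throw ball1 h=2 -> lands@9:R; in-air after throw: [b2@8:L b1@9:R b4@11:R b3@12:L]
Beat 8 (L): throw ball2 h=7 -> lands@15:R; in-air after throw: [b1@9:R b4@11:R b3@12:L b2@15:R]
Beat 9 (R): throw ball1 h=1 -> lands@10:L; in-air after throw: [b1@10:L b4@11:R b3@12:L b2@15:R]
Beat 10 (L): throw ball1 h=6 -> lands@16:L; in-air after throw: [b4@11:R b3@12:L b2@15:R b1@16:L]
Beat 11 (R): throw ball4 h=2 -> lands@13:R; in-air after throw: [b3@12:L b4@13:R b2@15:R b1@16:L]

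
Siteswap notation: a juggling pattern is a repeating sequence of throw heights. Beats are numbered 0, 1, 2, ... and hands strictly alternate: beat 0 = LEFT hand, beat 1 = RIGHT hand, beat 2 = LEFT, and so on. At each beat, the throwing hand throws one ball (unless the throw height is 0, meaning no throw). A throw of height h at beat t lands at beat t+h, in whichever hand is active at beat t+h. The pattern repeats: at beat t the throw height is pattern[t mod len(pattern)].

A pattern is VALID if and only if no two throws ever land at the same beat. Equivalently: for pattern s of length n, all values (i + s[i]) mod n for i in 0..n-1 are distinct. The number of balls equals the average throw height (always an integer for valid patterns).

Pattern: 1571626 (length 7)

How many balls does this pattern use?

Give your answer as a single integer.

Answer: 4

Derivation:
Pattern = [1, 5, 7, 1, 6, 2, 6], length n = 7
  position 0: throw height = 1, running sum = 1
  position 1: throw height = 5, running sum = 6
  position 2: throw height = 7, running sum = 13
  position 3: throw height = 1, running sum = 14
  position 4: throw height = 6, running sum = 20
  position 5: throw height = 2, running sum = 22
  position 6: throw height = 6, running sum = 28
Total sum = 28; balls = sum / n = 28 / 7 = 4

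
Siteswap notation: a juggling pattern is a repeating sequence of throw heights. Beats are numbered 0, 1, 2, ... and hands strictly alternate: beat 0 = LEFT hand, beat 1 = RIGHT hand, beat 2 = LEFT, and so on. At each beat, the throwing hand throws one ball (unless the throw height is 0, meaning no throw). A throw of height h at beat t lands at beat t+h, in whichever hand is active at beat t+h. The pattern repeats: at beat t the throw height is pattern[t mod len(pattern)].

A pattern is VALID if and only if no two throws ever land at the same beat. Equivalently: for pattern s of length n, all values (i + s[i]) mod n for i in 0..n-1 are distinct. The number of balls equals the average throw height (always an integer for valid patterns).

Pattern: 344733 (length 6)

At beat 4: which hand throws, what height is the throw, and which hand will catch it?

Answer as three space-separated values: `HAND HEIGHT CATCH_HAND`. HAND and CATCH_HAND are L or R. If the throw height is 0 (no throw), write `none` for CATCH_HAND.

Answer: L 3 R

Derivation:
Beat 4: 4 mod 2 = 0, so hand = L
Throw height = pattern[4 mod 6] = pattern[4] = 3
Lands at beat 4+3=7, 7 mod 2 = 1, so catch hand = R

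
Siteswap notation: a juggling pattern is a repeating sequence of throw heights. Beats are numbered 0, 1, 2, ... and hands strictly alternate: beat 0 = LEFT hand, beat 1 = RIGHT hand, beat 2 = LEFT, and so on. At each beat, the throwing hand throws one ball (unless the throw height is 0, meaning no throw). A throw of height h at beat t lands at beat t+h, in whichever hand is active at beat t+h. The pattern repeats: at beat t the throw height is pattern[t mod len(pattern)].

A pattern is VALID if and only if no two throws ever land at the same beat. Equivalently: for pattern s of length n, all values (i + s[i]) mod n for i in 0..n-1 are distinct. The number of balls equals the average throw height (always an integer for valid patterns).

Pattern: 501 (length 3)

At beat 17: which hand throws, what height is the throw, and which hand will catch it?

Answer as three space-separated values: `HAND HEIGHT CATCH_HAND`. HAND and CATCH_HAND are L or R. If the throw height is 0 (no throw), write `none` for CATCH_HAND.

Answer: R 1 L

Derivation:
Beat 17: 17 mod 2 = 1, so hand = R
Throw height = pattern[17 mod 3] = pattern[2] = 1
Lands at beat 17+1=18, 18 mod 2 = 0, so catch hand = L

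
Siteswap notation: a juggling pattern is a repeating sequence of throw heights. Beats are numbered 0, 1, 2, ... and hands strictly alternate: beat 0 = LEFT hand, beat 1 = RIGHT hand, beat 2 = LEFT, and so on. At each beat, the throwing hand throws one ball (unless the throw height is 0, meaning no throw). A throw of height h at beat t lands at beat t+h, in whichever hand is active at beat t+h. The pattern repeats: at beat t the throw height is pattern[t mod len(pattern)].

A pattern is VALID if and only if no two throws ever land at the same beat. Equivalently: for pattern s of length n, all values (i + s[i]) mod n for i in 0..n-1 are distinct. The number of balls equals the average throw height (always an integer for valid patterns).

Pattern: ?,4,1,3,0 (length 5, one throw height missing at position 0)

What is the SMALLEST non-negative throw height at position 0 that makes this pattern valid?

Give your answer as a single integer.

Answer: 2

Derivation:
i=0: s[i]=? (unknown)
i=1: (1 + 4) mod 5 = 0
i=2: (2 + 1) mod 5 = 3
i=3: (3 + 3) mod 5 = 1
i=4: (4 + 0) mod 5 = 4
Known residues: [0, 1, 3, 4]; need a permutation of 0..4, so missing residue r = 2
Need (0 + s) mod 5 = 2; smallest s = (2 - 0) mod 5 = 2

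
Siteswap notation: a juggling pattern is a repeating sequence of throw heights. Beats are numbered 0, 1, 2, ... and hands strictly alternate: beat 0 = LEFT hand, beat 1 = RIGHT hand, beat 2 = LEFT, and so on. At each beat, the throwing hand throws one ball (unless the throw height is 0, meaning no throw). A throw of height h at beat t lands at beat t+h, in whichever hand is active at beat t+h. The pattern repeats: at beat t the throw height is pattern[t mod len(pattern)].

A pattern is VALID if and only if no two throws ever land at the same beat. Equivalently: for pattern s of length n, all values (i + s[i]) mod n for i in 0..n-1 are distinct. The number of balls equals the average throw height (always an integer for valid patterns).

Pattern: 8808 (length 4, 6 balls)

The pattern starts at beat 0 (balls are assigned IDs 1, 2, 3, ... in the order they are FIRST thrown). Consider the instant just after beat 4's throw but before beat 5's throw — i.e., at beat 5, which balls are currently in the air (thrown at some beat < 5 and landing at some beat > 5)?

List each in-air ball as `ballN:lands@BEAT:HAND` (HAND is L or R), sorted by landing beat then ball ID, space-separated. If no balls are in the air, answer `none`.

Beat 0 (L): throw ball1 h=8 -> lands@8:L; in-air after throw: [b1@8:L]
Beat 1 (R): throw ball2 h=8 -> lands@9:R; in-air after throw: [b1@8:L b2@9:R]
Beat 3 (R): throw ball3 h=8 -> lands@11:R; in-air after throw: [b1@8:L b2@9:R b3@11:R]
Beat 4 (L): throw ball4 h=8 -> lands@12:L; in-air after throw: [b1@8:L b2@9:R b3@11:R b4@12:L]
Beat 5 (R): throw ball5 h=8 -> lands@13:R; in-air after throw: [b1@8:L b2@9:R b3@11:R b4@12:L b5@13:R]

Answer: ball1:lands@8:L ball2:lands@9:R ball3:lands@11:R ball4:lands@12:L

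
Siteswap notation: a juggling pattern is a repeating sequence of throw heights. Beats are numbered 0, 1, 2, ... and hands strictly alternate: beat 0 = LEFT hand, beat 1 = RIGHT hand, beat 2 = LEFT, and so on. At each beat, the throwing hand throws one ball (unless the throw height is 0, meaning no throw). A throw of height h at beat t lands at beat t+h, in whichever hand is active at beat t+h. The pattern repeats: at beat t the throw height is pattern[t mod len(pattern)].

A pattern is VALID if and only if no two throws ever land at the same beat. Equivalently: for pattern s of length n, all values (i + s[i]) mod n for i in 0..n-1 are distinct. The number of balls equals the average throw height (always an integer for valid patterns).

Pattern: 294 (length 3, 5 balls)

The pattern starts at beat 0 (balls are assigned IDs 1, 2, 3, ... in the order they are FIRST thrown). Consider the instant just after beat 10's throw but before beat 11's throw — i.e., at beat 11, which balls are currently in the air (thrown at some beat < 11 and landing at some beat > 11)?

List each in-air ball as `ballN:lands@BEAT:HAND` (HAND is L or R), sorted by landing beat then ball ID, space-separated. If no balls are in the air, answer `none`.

Answer: ball1:lands@12:L ball4:lands@13:R ball5:lands@16:L ball2:lands@19:R

Derivation:
Beat 0 (L): throw ball1 h=2 -> lands@2:L; in-air after throw: [b1@2:L]
Beat 1 (R): throw ball2 h=9 -> lands@10:L; in-air after throw: [b1@2:L b2@10:L]
Beat 2 (L): throw ball1 h=4 -> lands@6:L; in-air after throw: [b1@6:L b2@10:L]
Beat 3 (R): throw ball3 h=2 -> lands@5:R; in-air after throw: [b3@5:R b1@6:L b2@10:L]
Beat 4 (L): throw ball4 h=9 -> lands@13:R; in-air after throw: [b3@5:R b1@6:L b2@10:L b4@13:R]
Beat 5 (R): throw ball3 h=4 -> lands@9:R; in-air after throw: [b1@6:L b3@9:R b2@10:L b4@13:R]
Beat 6 (L): throw ball1 h=2 -> lands@8:L; in-air after throw: [b1@8:L b3@9:R b2@10:L b4@13:R]
Beat 7 (R): throw ball5 h=9 -> lands@16:L; in-air after throw: [b1@8:L b3@9:R b2@10:L b4@13:R b5@16:L]
Beat 8 (L): throw ball1 h=4 -> lands@12:L; in-air after throw: [b3@9:R b2@10:L b1@12:L b4@13:R b5@16:L]
Beat 9 (R): throw ball3 h=2 -> lands@11:R; in-air after throw: [b2@10:L b3@11:R b1@12:L b4@13:R b5@16:L]
Beat 10 (L): throw ball2 h=9 -> lands@19:R; in-air after throw: [b3@11:R b1@12:L b4@13:R b5@16:L b2@19:R]
Beat 11 (R): throw ball3 h=4 -> lands@15:R; in-air after throw: [b1@12:L b4@13:R b3@15:R b5@16:L b2@19:R]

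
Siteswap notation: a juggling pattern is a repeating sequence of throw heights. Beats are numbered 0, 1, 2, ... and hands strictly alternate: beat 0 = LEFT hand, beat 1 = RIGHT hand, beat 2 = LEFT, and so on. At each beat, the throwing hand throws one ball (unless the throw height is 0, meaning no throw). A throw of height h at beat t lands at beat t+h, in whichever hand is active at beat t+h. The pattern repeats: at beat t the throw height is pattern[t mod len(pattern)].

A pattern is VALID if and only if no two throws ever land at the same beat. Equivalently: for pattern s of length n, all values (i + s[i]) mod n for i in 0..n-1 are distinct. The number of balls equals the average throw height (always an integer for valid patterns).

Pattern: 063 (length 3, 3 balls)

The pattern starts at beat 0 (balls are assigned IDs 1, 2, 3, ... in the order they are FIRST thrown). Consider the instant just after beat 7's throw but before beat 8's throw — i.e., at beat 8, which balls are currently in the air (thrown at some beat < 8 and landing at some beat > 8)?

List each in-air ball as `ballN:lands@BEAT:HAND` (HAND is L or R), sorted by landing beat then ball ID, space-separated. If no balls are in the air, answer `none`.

Beat 1 (R): throw ball1 h=6 -> lands@7:R; in-air after throw: [b1@7:R]
Beat 2 (L): throw ball2 h=3 -> lands@5:R; in-air after throw: [b2@5:R b1@7:R]
Beat 4 (L): throw ball3 h=6 -> lands@10:L; in-air after throw: [b2@5:R b1@7:R b3@10:L]
Beat 5 (R): throw ball2 h=3 -> lands@8:L; in-air after throw: [b1@7:R b2@8:L b3@10:L]
Beat 7 (R): throw ball1 h=6 -> lands@13:R; in-air after throw: [b2@8:L b3@10:L b1@13:R]
Beat 8 (L): throw ball2 h=3 -> lands@11:R; in-air after throw: [b3@10:L b2@11:R b1@13:R]

Answer: ball3:lands@10:L ball1:lands@13:R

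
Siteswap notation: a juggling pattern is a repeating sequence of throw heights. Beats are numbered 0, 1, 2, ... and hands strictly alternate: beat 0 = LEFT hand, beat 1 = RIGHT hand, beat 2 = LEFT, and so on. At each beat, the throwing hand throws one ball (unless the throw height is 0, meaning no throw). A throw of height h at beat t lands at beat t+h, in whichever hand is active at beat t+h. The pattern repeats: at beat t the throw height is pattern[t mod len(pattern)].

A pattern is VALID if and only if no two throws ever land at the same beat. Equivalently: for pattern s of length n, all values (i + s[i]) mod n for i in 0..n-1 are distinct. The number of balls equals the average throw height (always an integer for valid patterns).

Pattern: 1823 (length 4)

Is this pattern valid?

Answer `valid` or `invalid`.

Answer: invalid

Derivation:
i=0: (i + s[i]) mod n = (0 + 1) mod 4 = 1
i=1: (i + s[i]) mod n = (1 + 8) mod 4 = 1
i=2: (i + s[i]) mod n = (2 + 2) mod 4 = 0
i=3: (i + s[i]) mod n = (3 + 3) mod 4 = 2
Residues: [1, 1, 0, 2], distinct: False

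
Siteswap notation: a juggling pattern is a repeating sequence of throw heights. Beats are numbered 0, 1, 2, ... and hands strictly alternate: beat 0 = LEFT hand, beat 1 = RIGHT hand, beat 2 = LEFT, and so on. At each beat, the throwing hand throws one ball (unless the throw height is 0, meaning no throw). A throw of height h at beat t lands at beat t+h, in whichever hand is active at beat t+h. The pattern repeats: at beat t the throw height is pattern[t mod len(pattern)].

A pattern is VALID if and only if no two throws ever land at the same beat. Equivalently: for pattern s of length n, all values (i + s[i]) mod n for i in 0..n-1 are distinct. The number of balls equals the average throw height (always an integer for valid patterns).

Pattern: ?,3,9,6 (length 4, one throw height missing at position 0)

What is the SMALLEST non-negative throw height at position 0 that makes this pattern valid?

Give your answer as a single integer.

Answer: 2

Derivation:
i=0: s[i]=? (unknown)
i=1: (1 + 3) mod 4 = 0
i=2: (2 + 9) mod 4 = 3
i=3: (3 + 6) mod 4 = 1
Known residues: [0, 1, 3]; need a permutation of 0..3, so missing residue r = 2
Need (0 + s) mod 4 = 2; smallest s = (2 - 0) mod 4 = 2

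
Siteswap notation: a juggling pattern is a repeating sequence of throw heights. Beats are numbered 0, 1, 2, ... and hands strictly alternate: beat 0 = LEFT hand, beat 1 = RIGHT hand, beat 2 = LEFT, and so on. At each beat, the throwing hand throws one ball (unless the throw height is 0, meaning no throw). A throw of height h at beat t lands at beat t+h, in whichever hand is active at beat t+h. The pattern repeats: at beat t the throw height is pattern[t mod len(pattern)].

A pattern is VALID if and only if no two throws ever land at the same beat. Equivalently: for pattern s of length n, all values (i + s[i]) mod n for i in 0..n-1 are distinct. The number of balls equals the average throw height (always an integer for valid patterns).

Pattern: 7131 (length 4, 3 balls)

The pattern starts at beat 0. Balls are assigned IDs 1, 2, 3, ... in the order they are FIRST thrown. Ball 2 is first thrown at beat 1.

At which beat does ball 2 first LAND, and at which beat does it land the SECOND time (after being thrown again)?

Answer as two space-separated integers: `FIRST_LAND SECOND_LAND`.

Answer: 2 5

Derivation:
Beat 0 (L): throw ball1 h=7 -> lands@7:R; in-air after throw: [b1@7:R]
Beat 1 (R): throw ball2 h=1 -> lands@2:L; in-air after throw: [b2@2:L b1@7:R]
Beat 2 (L): throw ball2 h=3 -> lands@5:R; in-air after throw: [b2@5:R b1@7:R]
Beat 3 (R): throw ball3 h=1 -> lands@4:L; in-air after throw: [b3@4:L b2@5:R b1@7:R]
Beat 4 (L): throw ball3 h=7 -> lands@11:R; in-air after throw: [b2@5:R b1@7:R b3@11:R]
Beat 5 (R): throw ball2 h=1 -> lands@6:L; in-air after throw: [b2@6:L b1@7:R b3@11:R]
Ball 2: thrown@1 h=1 -> first land @2; rethrown@2 h=3 -> second land @5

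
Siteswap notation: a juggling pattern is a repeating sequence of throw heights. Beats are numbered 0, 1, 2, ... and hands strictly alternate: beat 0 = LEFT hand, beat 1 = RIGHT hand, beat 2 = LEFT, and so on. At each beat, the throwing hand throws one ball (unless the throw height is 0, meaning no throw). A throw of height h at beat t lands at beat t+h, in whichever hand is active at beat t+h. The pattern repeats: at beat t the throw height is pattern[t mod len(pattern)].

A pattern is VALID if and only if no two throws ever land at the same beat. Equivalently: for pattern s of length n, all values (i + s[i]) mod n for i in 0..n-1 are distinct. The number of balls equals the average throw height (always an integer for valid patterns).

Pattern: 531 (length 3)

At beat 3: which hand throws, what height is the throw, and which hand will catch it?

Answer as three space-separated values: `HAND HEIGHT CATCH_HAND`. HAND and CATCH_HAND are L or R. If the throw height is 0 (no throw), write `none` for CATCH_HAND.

Beat 3: 3 mod 2 = 1, so hand = R
Throw height = pattern[3 mod 3] = pattern[0] = 5
Lands at beat 3+5=8, 8 mod 2 = 0, so catch hand = L

Answer: R 5 L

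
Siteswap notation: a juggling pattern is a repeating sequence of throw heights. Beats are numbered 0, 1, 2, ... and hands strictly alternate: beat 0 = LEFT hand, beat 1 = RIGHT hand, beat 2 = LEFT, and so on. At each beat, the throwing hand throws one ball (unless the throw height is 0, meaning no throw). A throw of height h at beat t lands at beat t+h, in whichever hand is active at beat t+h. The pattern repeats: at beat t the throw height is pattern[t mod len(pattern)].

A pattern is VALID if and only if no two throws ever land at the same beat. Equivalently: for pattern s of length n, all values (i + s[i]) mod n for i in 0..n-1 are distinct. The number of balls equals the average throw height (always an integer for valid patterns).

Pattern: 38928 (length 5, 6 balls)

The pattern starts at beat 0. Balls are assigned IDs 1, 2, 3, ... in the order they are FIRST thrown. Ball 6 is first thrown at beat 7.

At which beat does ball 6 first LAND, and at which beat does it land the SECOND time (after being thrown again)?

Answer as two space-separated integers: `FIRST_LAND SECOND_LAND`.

Beat 0 (L): throw ball1 h=3 -> lands@3:R; in-air after throw: [b1@3:R]
Beat 1 (R): throw ball2 h=8 -> lands@9:R; in-air after throw: [b1@3:R b2@9:R]
Beat 2 (L): throw ball3 h=9 -> lands@11:R; in-air after throw: [b1@3:R b2@9:R b3@11:R]
Beat 3 (R): throw ball1 h=2 -> lands@5:R; in-air after throw: [b1@5:R b2@9:R b3@11:R]
Beat 4 (L): throw ball4 h=8 -> lands@12:L; in-air after throw: [b1@5:R b2@9:R b3@11:R b4@12:L]
Beat 5 (R): throw ball1 h=3 -> lands@8:L; in-air after throw: [b1@8:L b2@9:R b3@11:R b4@12:L]
Beat 6 (L): throw ball5 h=8 -> lands@14:L; in-air after throw: [b1@8:L b2@9:R b3@11:R b4@12:L b5@14:L]
Beat 7 (R): throw ball6 h=9 -> lands@16:L; in-air after throw: [b1@8:L b2@9:R b3@11:R b4@12:L b5@14:L b6@16:L]
Beat 8 (L): throw ball1 h=2 -> lands@10:L; in-air after throw: [b2@9:R b1@10:L b3@11:R b4@12:L b5@14:L b6@16:L]
Beat 9 (R): throw ball2 h=8 -> lands@17:R; in-air after throw: [b1@10:L b3@11:R b4@12:L b5@14:L b6@16:L b2@17:R]
Beat 10 (L): throw ball1 h=3 -> lands@13:R; in-air after throw: [b3@11:R b4@12:L b1@13:R b5@14:L b6@16:L b2@17:R]
Beat 11 (R): throw ball3 h=8 -> lands@19:R; in-air after throw: [b4@12:L b1@13:R b5@14:L b6@16:L b2@17:R b3@19:R]
Beat 12 (L): throw ball4 h=9 -> lands@21:R; in-air after throw: [b1@13:R b5@14:L b6@16:L b2@17:R b3@19:R b4@21:R]
Beat 13 (R): throw ball1 h=2 -> lands@15:R; in-air after throw: [b5@14:L b1@15:R b6@16:L b2@17:R b3@19:R b4@21:R]
Beat 14 (L): throw ball5 h=8 -> lands@22:L; in-air after throw: [b1@15:R b6@16:L b2@17:R b3@19:R b4@21:R b5@22:L]
Beat 15 (R): throw ball1 h=3 -> lands@18:L; in-air after throw: [b6@16:L b2@17:R b1@18:L b3@19:R b4@21:R b5@22:L]
Beat 16 (L): throw ball6 h=8 -> lands@24:L; in-air after throw: [b2@17:R b1@18:L b3@19:R b4@21:R b5@22:L b6@24:L]
Beat 17 (R): throw ball2 h=9 -> lands@26:L; in-air after throw: [b1@18:L b3@19:R b4@21:R b5@22:L b6@24:L b2@26:L]
Beat 18 (L): throw ball1 h=2 -> lands@20:L; in-air after throw: [b3@19:R b1@20:L b4@21:R b5@22:L b6@24:L b2@26:L]
Beat 19 (R): throw ball3 h=8 -> lands@27:R; in-air after throw: [b1@20:L b4@21:R b5@22:L b6@24:L b2@26:L b3@27:R]
Beat 20 (L): throw ball1 h=3 -> lands@23:R; in-air after throw: [b4@21:R b5@22:L b1@23:R b6@24:L b2@26:L b3@27:R]
Ball 6: thrown@7 h=9 -> first land @16; rethrown@16 h=8 -> second land @24

Answer: 16 24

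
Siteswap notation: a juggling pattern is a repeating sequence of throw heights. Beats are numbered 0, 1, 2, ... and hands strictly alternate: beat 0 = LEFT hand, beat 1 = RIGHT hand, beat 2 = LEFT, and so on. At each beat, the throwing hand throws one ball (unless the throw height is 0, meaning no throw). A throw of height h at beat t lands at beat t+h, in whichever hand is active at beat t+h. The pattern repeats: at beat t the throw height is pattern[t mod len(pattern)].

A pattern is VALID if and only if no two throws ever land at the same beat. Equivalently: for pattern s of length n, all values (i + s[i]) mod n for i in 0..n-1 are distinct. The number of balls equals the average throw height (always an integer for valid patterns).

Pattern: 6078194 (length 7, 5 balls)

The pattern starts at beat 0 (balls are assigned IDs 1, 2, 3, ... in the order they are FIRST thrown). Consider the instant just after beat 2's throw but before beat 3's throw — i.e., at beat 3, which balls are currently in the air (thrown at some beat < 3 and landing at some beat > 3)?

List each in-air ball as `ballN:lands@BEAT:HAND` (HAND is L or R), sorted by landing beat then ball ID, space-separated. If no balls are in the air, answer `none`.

Beat 0 (L): throw ball1 h=6 -> lands@6:L; in-air after throw: [b1@6:L]
Beat 2 (L): throw ball2 h=7 -> lands@9:R; in-air after throw: [b1@6:L b2@9:R]
Beat 3 (R): throw ball3 h=8 -> lands@11:R; in-air after throw: [b1@6:L b2@9:R b3@11:R]

Answer: ball1:lands@6:L ball2:lands@9:R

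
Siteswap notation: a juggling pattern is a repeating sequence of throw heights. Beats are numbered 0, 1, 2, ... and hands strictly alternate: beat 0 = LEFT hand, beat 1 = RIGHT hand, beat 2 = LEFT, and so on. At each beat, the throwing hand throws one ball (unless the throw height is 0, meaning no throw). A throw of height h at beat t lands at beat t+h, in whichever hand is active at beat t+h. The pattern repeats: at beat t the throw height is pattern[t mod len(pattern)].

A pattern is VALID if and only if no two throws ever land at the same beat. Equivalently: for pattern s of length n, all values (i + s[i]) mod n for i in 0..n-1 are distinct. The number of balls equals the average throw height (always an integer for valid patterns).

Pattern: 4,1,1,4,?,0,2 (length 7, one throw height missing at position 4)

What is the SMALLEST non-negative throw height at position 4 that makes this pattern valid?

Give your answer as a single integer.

Answer: 2

Derivation:
i=0: (0 + 4) mod 7 = 4
i=1: (1 + 1) mod 7 = 2
i=2: (2 + 1) mod 7 = 3
i=3: (3 + 4) mod 7 = 0
i=4: s[i]=? (unknown)
i=5: (5 + 0) mod 7 = 5
i=6: (6 + 2) mod 7 = 1
Known residues: [0, 1, 2, 3, 4, 5]; need a permutation of 0..6, so missing residue r = 6
Need (4 + s) mod 7 = 6; smallest s = (6 - 4) mod 7 = 2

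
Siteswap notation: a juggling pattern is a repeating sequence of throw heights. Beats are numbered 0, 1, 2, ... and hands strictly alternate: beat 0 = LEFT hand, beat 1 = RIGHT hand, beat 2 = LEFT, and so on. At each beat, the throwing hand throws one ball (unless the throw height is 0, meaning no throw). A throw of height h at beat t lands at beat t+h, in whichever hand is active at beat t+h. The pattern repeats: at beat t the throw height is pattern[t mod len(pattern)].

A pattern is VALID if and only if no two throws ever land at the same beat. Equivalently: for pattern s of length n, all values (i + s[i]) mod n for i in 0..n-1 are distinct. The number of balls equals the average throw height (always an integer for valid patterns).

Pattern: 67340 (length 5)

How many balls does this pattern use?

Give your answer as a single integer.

Answer: 4

Derivation:
Pattern = [6, 7, 3, 4, 0], length n = 5
  position 0: throw height = 6, running sum = 6
  position 1: throw height = 7, running sum = 13
  position 2: throw height = 3, running sum = 16
  position 3: throw height = 4, running sum = 20
  position 4: throw height = 0, running sum = 20
Total sum = 20; balls = sum / n = 20 / 5 = 4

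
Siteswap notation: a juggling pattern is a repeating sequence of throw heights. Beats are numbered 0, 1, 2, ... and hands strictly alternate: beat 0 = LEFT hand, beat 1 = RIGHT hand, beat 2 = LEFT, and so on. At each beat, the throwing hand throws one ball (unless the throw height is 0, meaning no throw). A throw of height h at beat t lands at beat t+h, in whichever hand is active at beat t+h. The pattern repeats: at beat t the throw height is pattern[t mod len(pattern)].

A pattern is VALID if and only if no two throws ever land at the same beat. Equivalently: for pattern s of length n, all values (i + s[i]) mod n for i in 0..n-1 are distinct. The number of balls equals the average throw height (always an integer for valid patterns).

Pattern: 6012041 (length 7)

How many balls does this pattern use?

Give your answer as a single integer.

Pattern = [6, 0, 1, 2, 0, 4, 1], length n = 7
  position 0: throw height = 6, running sum = 6
  position 1: throw height = 0, running sum = 6
  position 2: throw height = 1, running sum = 7
  position 3: throw height = 2, running sum = 9
  position 4: throw height = 0, running sum = 9
  position 5: throw height = 4, running sum = 13
  position 6: throw height = 1, running sum = 14
Total sum = 14; balls = sum / n = 14 / 7 = 2

Answer: 2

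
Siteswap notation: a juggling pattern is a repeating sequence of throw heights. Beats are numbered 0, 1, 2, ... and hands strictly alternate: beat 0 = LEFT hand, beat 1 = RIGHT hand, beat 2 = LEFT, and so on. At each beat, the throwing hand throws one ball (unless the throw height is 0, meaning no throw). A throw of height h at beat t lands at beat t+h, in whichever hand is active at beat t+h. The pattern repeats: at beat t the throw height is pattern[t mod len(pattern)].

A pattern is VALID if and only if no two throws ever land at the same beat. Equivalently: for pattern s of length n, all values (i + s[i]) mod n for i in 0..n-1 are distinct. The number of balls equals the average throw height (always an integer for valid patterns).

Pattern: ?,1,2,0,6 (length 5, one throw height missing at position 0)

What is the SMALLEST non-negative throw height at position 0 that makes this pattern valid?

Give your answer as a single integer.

Answer: 1

Derivation:
i=0: s[i]=? (unknown)
i=1: (1 + 1) mod 5 = 2
i=2: (2 + 2) mod 5 = 4
i=3: (3 + 0) mod 5 = 3
i=4: (4 + 6) mod 5 = 0
Known residues: [0, 2, 3, 4]; need a permutation of 0..4, so missing residue r = 1
Need (0 + s) mod 5 = 1; smallest s = (1 - 0) mod 5 = 1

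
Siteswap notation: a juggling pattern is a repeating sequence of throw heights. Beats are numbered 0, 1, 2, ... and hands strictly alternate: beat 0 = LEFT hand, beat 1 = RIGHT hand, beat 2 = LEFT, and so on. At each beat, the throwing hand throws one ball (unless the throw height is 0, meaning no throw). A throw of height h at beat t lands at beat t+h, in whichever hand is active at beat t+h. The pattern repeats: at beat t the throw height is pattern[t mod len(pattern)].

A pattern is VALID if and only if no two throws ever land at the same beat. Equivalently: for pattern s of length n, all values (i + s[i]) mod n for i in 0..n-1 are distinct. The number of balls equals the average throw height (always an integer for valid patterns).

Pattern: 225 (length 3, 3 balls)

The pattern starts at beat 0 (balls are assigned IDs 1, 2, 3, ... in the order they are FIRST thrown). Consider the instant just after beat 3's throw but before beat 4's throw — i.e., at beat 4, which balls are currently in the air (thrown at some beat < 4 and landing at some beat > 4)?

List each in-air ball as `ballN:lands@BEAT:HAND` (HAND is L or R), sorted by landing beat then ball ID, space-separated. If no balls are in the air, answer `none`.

Answer: ball2:lands@5:R ball1:lands@7:R

Derivation:
Beat 0 (L): throw ball1 h=2 -> lands@2:L; in-air after throw: [b1@2:L]
Beat 1 (R): throw ball2 h=2 -> lands@3:R; in-air after throw: [b1@2:L b2@3:R]
Beat 2 (L): throw ball1 h=5 -> lands@7:R; in-air after throw: [b2@3:R b1@7:R]
Beat 3 (R): throw ball2 h=2 -> lands@5:R; in-air after throw: [b2@5:R b1@7:R]
Beat 4 (L): throw ball3 h=2 -> lands@6:L; in-air after throw: [b2@5:R b3@6:L b1@7:R]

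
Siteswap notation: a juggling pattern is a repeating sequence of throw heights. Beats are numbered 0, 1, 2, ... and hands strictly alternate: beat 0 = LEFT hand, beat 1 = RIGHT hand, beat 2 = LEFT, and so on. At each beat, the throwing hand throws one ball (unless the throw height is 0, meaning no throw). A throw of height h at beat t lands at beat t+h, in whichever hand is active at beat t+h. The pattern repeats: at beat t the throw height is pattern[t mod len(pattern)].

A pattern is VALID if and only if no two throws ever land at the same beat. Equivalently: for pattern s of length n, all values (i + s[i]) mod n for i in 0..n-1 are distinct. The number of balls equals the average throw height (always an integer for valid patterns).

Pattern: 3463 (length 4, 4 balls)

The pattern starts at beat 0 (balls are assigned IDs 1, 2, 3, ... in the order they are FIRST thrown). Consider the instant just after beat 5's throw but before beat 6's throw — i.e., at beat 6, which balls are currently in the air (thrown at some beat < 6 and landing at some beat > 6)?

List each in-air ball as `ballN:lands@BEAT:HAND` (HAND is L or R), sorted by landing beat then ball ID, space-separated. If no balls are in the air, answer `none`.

Answer: ball4:lands@7:R ball3:lands@8:L ball2:lands@9:R

Derivation:
Beat 0 (L): throw ball1 h=3 -> lands@3:R; in-air after throw: [b1@3:R]
Beat 1 (R): throw ball2 h=4 -> lands@5:R; in-air after throw: [b1@3:R b2@5:R]
Beat 2 (L): throw ball3 h=6 -> lands@8:L; in-air after throw: [b1@3:R b2@5:R b3@8:L]
Beat 3 (R): throw ball1 h=3 -> lands@6:L; in-air after throw: [b2@5:R b1@6:L b3@8:L]
Beat 4 (L): throw ball4 h=3 -> lands@7:R; in-air after throw: [b2@5:R b1@6:L b4@7:R b3@8:L]
Beat 5 (R): throw ball2 h=4 -> lands@9:R; in-air after throw: [b1@6:L b4@7:R b3@8:L b2@9:R]
Beat 6 (L): throw ball1 h=6 -> lands@12:L; in-air after throw: [b4@7:R b3@8:L b2@9:R b1@12:L]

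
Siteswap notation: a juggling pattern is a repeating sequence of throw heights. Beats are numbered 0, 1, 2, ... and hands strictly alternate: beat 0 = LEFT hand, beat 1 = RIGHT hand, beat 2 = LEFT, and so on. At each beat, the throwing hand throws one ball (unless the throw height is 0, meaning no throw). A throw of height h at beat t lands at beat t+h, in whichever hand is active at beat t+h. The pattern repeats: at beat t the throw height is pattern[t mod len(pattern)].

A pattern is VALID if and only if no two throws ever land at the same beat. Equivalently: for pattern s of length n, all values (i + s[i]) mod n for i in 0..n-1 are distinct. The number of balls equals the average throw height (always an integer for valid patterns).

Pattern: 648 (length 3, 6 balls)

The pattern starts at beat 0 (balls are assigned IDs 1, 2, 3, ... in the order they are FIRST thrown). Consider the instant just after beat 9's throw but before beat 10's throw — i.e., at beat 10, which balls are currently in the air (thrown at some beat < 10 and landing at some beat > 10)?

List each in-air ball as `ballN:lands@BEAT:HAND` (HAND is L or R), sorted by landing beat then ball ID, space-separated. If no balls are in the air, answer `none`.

Answer: ball6:lands@11:R ball1:lands@12:L ball2:lands@13:R ball4:lands@15:R ball5:lands@16:L

Derivation:
Beat 0 (L): throw ball1 h=6 -> lands@6:L; in-air after throw: [b1@6:L]
Beat 1 (R): throw ball2 h=4 -> lands@5:R; in-air after throw: [b2@5:R b1@6:L]
Beat 2 (L): throw ball3 h=8 -> lands@10:L; in-air after throw: [b2@5:R b1@6:L b3@10:L]
Beat 3 (R): throw ball4 h=6 -> lands@9:R; in-air after throw: [b2@5:R b1@6:L b4@9:R b3@10:L]
Beat 4 (L): throw ball5 h=4 -> lands@8:L; in-air after throw: [b2@5:R b1@6:L b5@8:L b4@9:R b3@10:L]
Beat 5 (R): throw ball2 h=8 -> lands@13:R; in-air after throw: [b1@6:L b5@8:L b4@9:R b3@10:L b2@13:R]
Beat 6 (L): throw ball1 h=6 -> lands@12:L; in-air after throw: [b5@8:L b4@9:R b3@10:L b1@12:L b2@13:R]
Beat 7 (R): throw ball6 h=4 -> lands@11:R; in-air after throw: [b5@8:L b4@9:R b3@10:L b6@11:R b1@12:L b2@13:R]
Beat 8 (L): throw ball5 h=8 -> lands@16:L; in-air after throw: [b4@9:R b3@10:L b6@11:R b1@12:L b2@13:R b5@16:L]
Beat 9 (R): throw ball4 h=6 -> lands@15:R; in-air after throw: [b3@10:L b6@11:R b1@12:L b2@13:R b4@15:R b5@16:L]
Beat 10 (L): throw ball3 h=4 -> lands@14:L; in-air after throw: [b6@11:R b1@12:L b2@13:R b3@14:L b4@15:R b5@16:L]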